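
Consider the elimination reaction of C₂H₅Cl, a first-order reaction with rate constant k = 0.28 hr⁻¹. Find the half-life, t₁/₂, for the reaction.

2.476 hr

Step 1: For a first-order reaction, t₁/₂ = ln(2)/k
Step 2: t₁/₂ = ln(2)/0.28
Step 3: t₁/₂ = 0.6931/0.28 = 2.476 hr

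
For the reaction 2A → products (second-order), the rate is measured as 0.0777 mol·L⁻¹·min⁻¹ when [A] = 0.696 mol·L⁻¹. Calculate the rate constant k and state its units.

0.1604 (mol·L⁻¹)⁻¹·min⁻¹

Step 1: rate = k[A]^2, so k = rate / [A]^2.
Step 2: k = 0.0777 / (0.696)^2 = 0.0777 / 0.4844.
Step 3: k = 0.1604 (mol·L⁻¹)⁻¹·min⁻¹.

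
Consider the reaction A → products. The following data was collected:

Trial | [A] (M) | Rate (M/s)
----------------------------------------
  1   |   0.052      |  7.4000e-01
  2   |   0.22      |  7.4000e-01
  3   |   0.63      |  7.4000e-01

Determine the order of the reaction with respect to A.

zeroth order (0)

Step 1: Compare trials - when concentration changes, rate stays constant.
Step 2: rate₂/rate₁ = 7.4000e-01/7.4000e-01 = 1
Step 3: [A]₂/[A]₁ = 0.22/0.052 = 4.231
Step 4: Since rate ratio ≈ (conc ratio)^0, the reaction is zeroth order.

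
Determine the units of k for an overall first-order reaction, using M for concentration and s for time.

s⁻¹

Step 1: For overall order n, rate = k × (concentration)^n.
Step 2: Rate has units M·s⁻¹; concentration term has units M^1.
Step 3: k = rate / (concentration)^n, so units of k = M^(1-1)·s⁻¹ = s⁻¹.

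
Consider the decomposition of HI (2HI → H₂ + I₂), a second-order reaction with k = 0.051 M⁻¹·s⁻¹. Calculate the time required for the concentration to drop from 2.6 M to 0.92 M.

13.77 s

Step 1: For second-order: t = (1/[HI] - 1/[HI]₀)/k
Step 2: t = (1/0.92 - 1/2.6)/0.051
Step 3: t = (1.087 - 0.3846)/0.051
Step 4: t = 0.7023/0.051 = 13.77 s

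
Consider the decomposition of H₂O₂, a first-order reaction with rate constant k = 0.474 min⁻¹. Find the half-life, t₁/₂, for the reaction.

1.462 min

Step 1: For a first-order reaction, t₁/₂ = ln(2)/k
Step 2: t₁/₂ = ln(2)/0.474
Step 3: t₁/₂ = 0.6931/0.474 = 1.462 min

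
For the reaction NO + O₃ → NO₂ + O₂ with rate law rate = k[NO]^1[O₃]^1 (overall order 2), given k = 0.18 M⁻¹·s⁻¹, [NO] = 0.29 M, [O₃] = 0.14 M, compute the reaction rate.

0.007308 M/s

Step 1: The rate law is rate = k[NO]^1[O₃]^1, overall order = 1+1 = 2
Step 2: Substitute values: rate = 0.18 × (0.29)^1 × (0.14)^1
Step 3: rate = 0.18 × 0.29 × 0.14 = 0.007308 M/s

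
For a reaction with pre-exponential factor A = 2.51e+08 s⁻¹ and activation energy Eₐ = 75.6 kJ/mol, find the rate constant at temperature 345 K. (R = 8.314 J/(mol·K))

8.98e-04 s⁻¹

Step 1: Use the Arrhenius equation: k = A × exp(-Eₐ/RT)
Step 2: Convert Eₐ to J/mol: 75.6 kJ/mol = 75600 J/mol
Step 3: Calculate the exponent: -Eₐ/(RT) = -75600/(8.314 × 345) = -26.35680
Step 4: k = 2.51e+08 × exp(-26.35680)
Step 5: k = 2.51e+08 × 3.57592e-12 = 8.9756e-04 s⁻¹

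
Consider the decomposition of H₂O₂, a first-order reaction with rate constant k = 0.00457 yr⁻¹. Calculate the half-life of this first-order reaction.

151.7 yr

Step 1: For a first-order reaction, t₁/₂ = ln(2)/k
Step 2: t₁/₂ = ln(2)/0.00457
Step 3: t₁/₂ = 0.6931/0.00457 = 151.7 yr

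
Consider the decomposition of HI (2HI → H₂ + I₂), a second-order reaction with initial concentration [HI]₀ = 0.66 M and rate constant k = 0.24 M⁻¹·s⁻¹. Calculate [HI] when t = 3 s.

0.4474 M

Step 1: For a second-order reaction: 1/[HI] = 1/[HI]₀ + kt
Step 2: 1/[HI] = 1/0.66 + 0.24 × 3
Step 3: 1/[HI] = 1.515 + 0.72 = 2.235
Step 4: [HI] = 1/2.235 = 0.4474 M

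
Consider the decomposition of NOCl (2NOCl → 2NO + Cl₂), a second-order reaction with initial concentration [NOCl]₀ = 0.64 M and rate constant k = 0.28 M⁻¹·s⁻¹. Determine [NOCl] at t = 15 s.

0.1735 M

Step 1: For a second-order reaction: 1/[NOCl] = 1/[NOCl]₀ + kt
Step 2: 1/[NOCl] = 1/0.64 + 0.28 × 15
Step 3: 1/[NOCl] = 1.562 + 4.2 = 5.763
Step 4: [NOCl] = 1/5.763 = 0.1735 M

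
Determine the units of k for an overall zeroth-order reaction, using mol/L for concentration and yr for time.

mol/L·yr⁻¹

Step 1: For overall order n, rate = k × (concentration)^n.
Step 2: Rate has units mol/L·yr⁻¹; concentration term has units (mol/L)^0.
Step 3: k = rate / (concentration)^n, so units of k = (mol/L)^(1-0)·yr⁻¹ = mol/L·yr⁻¹.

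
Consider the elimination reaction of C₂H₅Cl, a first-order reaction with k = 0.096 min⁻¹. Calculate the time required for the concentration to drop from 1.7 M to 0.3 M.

18.07 min

Step 1: For first-order: t = ln([C₂H₅Cl]₀/[C₂H₅Cl])/k
Step 2: t = ln(1.7/0.3)/0.096
Step 3: t = ln(5.667)/0.096
Step 4: t = 1.735/0.096 = 18.07 min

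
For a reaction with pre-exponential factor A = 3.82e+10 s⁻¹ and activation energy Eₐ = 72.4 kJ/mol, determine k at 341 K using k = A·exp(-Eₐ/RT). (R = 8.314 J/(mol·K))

3.10e-01 s⁻¹

Step 1: Use the Arrhenius equation: k = A × exp(-Eₐ/RT)
Step 2: Convert Eₐ to J/mol: 72.4 kJ/mol = 72400 J/mol
Step 3: Calculate the exponent: -Eₐ/(RT) = -72400/(8.314 × 341) = -25.53725
Step 4: k = 3.82e+10 × exp(-25.53725)
Step 5: k = 3.82e+10 × 8.11546e-12 = 3.1001e-01 s⁻¹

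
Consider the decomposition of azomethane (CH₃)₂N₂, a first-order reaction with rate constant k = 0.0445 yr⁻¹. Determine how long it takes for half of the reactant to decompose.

15.58 yr

Step 1: For a first-order reaction, t₁/₂ = ln(2)/k
Step 2: t₁/₂ = ln(2)/0.0445
Step 3: t₁/₂ = 0.6931/0.0445 = 15.58 yr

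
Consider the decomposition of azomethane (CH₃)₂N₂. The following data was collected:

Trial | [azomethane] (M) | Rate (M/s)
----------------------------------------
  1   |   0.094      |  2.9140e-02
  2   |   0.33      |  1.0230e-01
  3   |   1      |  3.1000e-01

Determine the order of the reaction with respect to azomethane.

first order (1)

Step 1: Compare trials to find order n where rate₂/rate₁ = ([azomethane]₂/[azomethane]₁)^n
Step 2: rate₂/rate₁ = 1.0230e-01/2.9140e-02 = 3.511
Step 3: [azomethane]₂/[azomethane]₁ = 0.33/0.094 = 3.511
Step 4: n = ln(3.511)/ln(3.511) = 1.00 ≈ 1
Step 5: The reaction is first order in azomethane.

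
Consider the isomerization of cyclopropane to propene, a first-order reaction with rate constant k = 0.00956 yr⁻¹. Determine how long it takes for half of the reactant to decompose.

72.5 yr

Step 1: For a first-order reaction, t₁/₂ = ln(2)/k
Step 2: t₁/₂ = ln(2)/0.00956
Step 3: t₁/₂ = 0.6931/0.00956 = 72.5 yr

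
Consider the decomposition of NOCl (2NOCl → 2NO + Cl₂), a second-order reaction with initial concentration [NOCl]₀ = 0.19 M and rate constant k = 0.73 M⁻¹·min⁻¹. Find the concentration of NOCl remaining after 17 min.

0.05658 M

Step 1: For a second-order reaction: 1/[NOCl] = 1/[NOCl]₀ + kt
Step 2: 1/[NOCl] = 1/0.19 + 0.73 × 17
Step 3: 1/[NOCl] = 5.263 + 12.41 = 17.67
Step 4: [NOCl] = 1/17.67 = 0.05658 M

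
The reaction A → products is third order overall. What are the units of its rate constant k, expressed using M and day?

M⁻²·day⁻¹

Step 1: For overall order n, rate = k × (concentration)^n.
Step 2: Rate has units M·day⁻¹; concentration term has units M^3.
Step 3: k = rate / (concentration)^n, so units of k = M^(1-3)·day⁻¹ = M⁻²·day⁻¹.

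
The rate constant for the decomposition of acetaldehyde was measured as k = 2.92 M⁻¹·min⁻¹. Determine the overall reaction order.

second order (2)

Step 1: The units of k for an nth-order reaction are (concentration)^(1-n)·(time)⁻¹.
Step 2: Here k has units M⁻¹·min⁻¹, so the concentration exponent is -1.
Step 3: 1 - n = -1 ⇒ n = 2. The reaction is second order.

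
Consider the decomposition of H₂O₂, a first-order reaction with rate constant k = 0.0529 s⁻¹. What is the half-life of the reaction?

13.1 s

Step 1: For a first-order reaction, t₁/₂ = ln(2)/k
Step 2: t₁/₂ = ln(2)/0.0529
Step 3: t₁/₂ = 0.6931/0.0529 = 13.1 s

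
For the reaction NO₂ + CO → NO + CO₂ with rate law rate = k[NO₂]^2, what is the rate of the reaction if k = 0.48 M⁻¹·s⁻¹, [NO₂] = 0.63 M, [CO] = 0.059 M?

0.1905 M/s

Step 1: The rate law is rate = k[NO₂]^2
Step 2: Note that the rate does not depend on [CO] (zero order in CO).
Step 3: rate = 0.48 × (0.63)^2 = 0.190512 M/s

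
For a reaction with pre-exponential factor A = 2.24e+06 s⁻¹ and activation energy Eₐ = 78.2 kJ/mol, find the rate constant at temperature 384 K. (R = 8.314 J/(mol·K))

5.16e-05 s⁻¹

Step 1: Use the Arrhenius equation: k = A × exp(-Eₐ/RT)
Step 2: Convert Eₐ to J/mol: 78.2 kJ/mol = 78200 J/mol
Step 3: Calculate the exponent: -Eₐ/(RT) = -78200/(8.314 × 384) = -24.49433
Step 4: k = 2.24e+06 × exp(-24.49433)
Step 5: k = 2.24e+06 × 2.30275e-11 = 5.1582e-05 s⁻¹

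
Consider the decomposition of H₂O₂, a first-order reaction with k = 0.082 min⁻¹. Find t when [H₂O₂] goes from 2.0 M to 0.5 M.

16.91 min

Step 1: For first-order: t = ln([H₂O₂]₀/[H₂O₂])/k
Step 2: t = ln(2.0/0.5)/0.082
Step 3: t = ln(4)/0.082
Step 4: t = 1.386/0.082 = 16.91 min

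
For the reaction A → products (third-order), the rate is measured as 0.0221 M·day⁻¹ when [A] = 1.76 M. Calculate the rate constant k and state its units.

0.004054 M⁻²·day⁻¹

Step 1: rate = k[A]^3, so k = rate / [A]^3.
Step 2: k = 0.0221 / (1.76)^3 = 0.0221 / 5.452.
Step 3: k = 0.004054 M⁻²·day⁻¹.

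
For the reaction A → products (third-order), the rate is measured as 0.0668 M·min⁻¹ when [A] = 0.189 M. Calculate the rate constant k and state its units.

9.894 M⁻²·min⁻¹

Step 1: rate = k[A]^3, so k = rate / [A]^3.
Step 2: k = 0.0668 / (0.189)^3 = 0.0668 / 0.006751.
Step 3: k = 9.894 M⁻²·min⁻¹.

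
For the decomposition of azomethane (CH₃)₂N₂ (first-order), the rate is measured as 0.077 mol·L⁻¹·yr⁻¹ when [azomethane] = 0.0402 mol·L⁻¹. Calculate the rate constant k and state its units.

1.915 yr⁻¹

Step 1: rate = k[azomethane]^1, so k = rate / [azomethane]^1.
Step 2: k = 0.077 / (0.0402)^1 = 0.077 / 0.0402.
Step 3: k = 1.915 yr⁻¹.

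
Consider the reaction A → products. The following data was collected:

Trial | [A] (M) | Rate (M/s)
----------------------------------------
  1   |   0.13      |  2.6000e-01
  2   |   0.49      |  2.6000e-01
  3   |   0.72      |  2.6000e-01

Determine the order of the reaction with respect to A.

zeroth order (0)

Step 1: Compare trials - when concentration changes, rate stays constant.
Step 2: rate₂/rate₁ = 2.6000e-01/2.6000e-01 = 1
Step 3: [A]₂/[A]₁ = 0.49/0.13 = 3.769
Step 4: Since rate ratio ≈ (conc ratio)^0, the reaction is zeroth order.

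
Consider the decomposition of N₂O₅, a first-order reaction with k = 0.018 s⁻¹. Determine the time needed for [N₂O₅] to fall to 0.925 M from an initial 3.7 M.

77.02 s

Step 1: For first-order: t = ln([N₂O₅]₀/[N₂O₅])/k
Step 2: t = ln(3.7/0.925)/0.018
Step 3: t = ln(4)/0.018
Step 4: t = 1.386/0.018 = 77.02 s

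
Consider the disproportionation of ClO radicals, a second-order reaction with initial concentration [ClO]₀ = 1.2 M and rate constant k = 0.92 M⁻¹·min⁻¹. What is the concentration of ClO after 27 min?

0.03895 M

Step 1: For a second-order reaction: 1/[ClO] = 1/[ClO]₀ + kt
Step 2: 1/[ClO] = 1/1.2 + 0.92 × 27
Step 3: 1/[ClO] = 0.8333 + 24.84 = 25.67
Step 4: [ClO] = 1/25.67 = 0.03895 M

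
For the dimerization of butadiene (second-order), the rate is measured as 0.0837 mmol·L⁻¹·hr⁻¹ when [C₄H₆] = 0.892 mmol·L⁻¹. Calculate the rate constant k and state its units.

0.1052 (mmol·L⁻¹)⁻¹·hr⁻¹

Step 1: rate = k[C₄H₆]^2, so k = rate / [C₄H₆]^2.
Step 2: k = 0.0837 / (0.892)^2 = 0.0837 / 0.7957.
Step 3: k = 0.1052 (mmol·L⁻¹)⁻¹·hr⁻¹.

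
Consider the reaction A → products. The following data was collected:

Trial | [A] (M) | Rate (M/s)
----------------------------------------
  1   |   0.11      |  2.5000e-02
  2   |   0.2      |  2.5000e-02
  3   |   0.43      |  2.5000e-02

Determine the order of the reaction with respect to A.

zeroth order (0)

Step 1: Compare trials - when concentration changes, rate stays constant.
Step 2: rate₂/rate₁ = 2.5000e-02/2.5000e-02 = 1
Step 3: [A]₂/[A]₁ = 0.2/0.11 = 1.818
Step 4: Since rate ratio ≈ (conc ratio)^0, the reaction is zeroth order.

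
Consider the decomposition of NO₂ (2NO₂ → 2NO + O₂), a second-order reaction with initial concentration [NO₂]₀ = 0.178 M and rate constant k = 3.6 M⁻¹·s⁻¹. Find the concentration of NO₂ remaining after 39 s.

0.006848 M

Step 1: For a second-order reaction: 1/[NO₂] = 1/[NO₂]₀ + kt
Step 2: 1/[NO₂] = 1/0.178 + 3.6 × 39
Step 3: 1/[NO₂] = 5.618 + 140.4 = 146
Step 4: [NO₂] = 1/146 = 0.006848 M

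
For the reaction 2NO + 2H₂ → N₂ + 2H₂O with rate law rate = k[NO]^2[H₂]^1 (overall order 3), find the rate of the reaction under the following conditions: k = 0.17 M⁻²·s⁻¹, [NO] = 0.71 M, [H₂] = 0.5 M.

0.04285 M/s

Step 1: The rate law is rate = k[NO]^2[H₂]^1, overall order = 2+1 = 3
Step 2: Substitute values: rate = 0.17 × (0.71)^2 × (0.5)^1
Step 3: rate = 0.17 × 0.5041 × 0.5 = 0.0428485 M/s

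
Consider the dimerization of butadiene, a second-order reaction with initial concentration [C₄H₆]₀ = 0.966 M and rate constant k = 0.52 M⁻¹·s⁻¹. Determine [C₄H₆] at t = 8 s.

0.1925 M

Step 1: For a second-order reaction: 1/[C₄H₆] = 1/[C₄H₆]₀ + kt
Step 2: 1/[C₄H₆] = 1/0.966 + 0.52 × 8
Step 3: 1/[C₄H₆] = 1.035 + 4.16 = 5.195
Step 4: [C₄H₆] = 1/5.195 = 0.1925 M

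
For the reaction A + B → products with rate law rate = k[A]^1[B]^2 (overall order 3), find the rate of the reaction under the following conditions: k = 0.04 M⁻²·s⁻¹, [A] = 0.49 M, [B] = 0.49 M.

0.004706 M/s

Step 1: The rate law is rate = k[A]^1[B]^2, overall order = 1+2 = 3
Step 2: Substitute values: rate = 0.04 × (0.49)^1 × (0.49)^2
Step 3: rate = 0.04 × 0.49 × 0.2401 = 0.00470596 M/s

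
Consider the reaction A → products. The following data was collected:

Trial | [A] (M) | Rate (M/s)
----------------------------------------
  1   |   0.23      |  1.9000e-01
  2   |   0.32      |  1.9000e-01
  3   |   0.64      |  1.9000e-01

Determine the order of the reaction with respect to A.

zeroth order (0)

Step 1: Compare trials - when concentration changes, rate stays constant.
Step 2: rate₂/rate₁ = 1.9000e-01/1.9000e-01 = 1
Step 3: [A]₂/[A]₁ = 0.32/0.23 = 1.391
Step 4: Since rate ratio ≈ (conc ratio)^0, the reaction is zeroth order.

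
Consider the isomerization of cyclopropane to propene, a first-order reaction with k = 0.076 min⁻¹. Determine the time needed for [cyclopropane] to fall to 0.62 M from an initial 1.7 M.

13.27 min

Step 1: For first-order: t = ln([cyclopropane]₀/[cyclopropane])/k
Step 2: t = ln(1.7/0.62)/0.076
Step 3: t = ln(2.742)/0.076
Step 4: t = 1.009/0.076 = 13.27 min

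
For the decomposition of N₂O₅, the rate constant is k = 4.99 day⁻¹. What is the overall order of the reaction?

first order (1)

Step 1: The units of k for an nth-order reaction are (concentration)^(1-n)·(time)⁻¹.
Step 2: Here k has units day⁻¹, so the concentration exponent is 0.
Step 3: 1 - n = 0 ⇒ n = 1. The reaction is first order.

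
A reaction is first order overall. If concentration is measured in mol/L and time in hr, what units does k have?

hr⁻¹

Step 1: For overall order n, rate = k × (concentration)^n.
Step 2: Rate has units mol/L·hr⁻¹; concentration term has units (mol/L)^1.
Step 3: k = rate / (concentration)^n, so units of k = (mol/L)^(1-1)·hr⁻¹ = hr⁻¹.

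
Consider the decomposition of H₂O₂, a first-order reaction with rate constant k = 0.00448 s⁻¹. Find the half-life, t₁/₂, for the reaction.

154.7 s

Step 1: For a first-order reaction, t₁/₂ = ln(2)/k
Step 2: t₁/₂ = ln(2)/0.00448
Step 3: t₁/₂ = 0.6931/0.00448 = 154.7 s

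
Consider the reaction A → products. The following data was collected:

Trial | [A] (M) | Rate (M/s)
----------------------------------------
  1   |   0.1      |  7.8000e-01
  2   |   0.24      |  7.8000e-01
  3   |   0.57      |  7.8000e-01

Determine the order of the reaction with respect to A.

zeroth order (0)

Step 1: Compare trials - when concentration changes, rate stays constant.
Step 2: rate₂/rate₁ = 7.8000e-01/7.8000e-01 = 1
Step 3: [A]₂/[A]₁ = 0.24/0.1 = 2.4
Step 4: Since rate ratio ≈ (conc ratio)^0, the reaction is zeroth order.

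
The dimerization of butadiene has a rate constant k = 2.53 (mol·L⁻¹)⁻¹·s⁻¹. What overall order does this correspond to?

second order (2)

Step 1: The units of k for an nth-order reaction are (concentration)^(1-n)·(time)⁻¹.
Step 2: Here k has units (mol·L⁻¹)⁻¹·s⁻¹, so the concentration exponent is -1.
Step 3: 1 - n = -1 ⇒ n = 2. The reaction is second order.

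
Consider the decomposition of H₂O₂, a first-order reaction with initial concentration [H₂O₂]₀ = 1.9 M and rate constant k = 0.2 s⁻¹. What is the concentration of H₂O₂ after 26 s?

0.01048 M

Step 1: For a first-order reaction: [H₂O₂] = [H₂O₂]₀ × e^(-kt)
Step 2: [H₂O₂] = 1.9 × e^(-0.2 × 26)
Step 3: [H₂O₂] = 1.9 × e^(-5.2)
Step 4: [H₂O₂] = 1.9 × 0.00551656 = 0.01048 M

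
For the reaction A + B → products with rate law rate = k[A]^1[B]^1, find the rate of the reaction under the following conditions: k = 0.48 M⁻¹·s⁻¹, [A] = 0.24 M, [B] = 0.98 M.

0.1129 M/s

Step 1: The rate law is rate = k[A]^1[B]^1
Step 2: Substitute: rate = 0.48 × (0.24)^1 × (0.98)^1
Step 3: rate = 0.48 × 0.24 × 0.98 = 0.112896 M/s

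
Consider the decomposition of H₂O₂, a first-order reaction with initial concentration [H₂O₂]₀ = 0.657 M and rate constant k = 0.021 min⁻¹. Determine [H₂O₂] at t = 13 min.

0.5 M

Step 1: For a first-order reaction: [H₂O₂] = [H₂O₂]₀ × e^(-kt)
Step 2: [H₂O₂] = 0.657 × e^(-0.021 × 13)
Step 3: [H₂O₂] = 0.657 × e^(-0.273)
Step 4: [H₂O₂] = 0.657 × 0.761093 = 0.5 M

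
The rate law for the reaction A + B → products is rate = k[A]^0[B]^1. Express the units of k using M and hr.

hr⁻¹

Step 1: Overall order = 0 + 1 = 1.
Step 2: rate has units M·hr⁻¹; [A]^0[B]^1 has units M^1.
Step 3: k = rate/([A]^0[B]^1), so units of k = M^(1-1)·hr⁻¹ = hr⁻¹.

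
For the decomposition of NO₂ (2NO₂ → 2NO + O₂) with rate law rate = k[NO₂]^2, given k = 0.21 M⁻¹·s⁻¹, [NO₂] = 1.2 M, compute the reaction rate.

0.3024 M/s

Step 1: Identify the rate law: rate = k[NO₂]^2
Step 2: Substitute values: rate = 0.21 × (1.2)^2
Step 3: Calculate: rate = 0.21 × 1.44 = 0.3024 M/s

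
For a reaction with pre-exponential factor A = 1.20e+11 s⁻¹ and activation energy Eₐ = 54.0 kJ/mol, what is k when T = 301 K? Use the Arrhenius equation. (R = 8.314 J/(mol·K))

5.10e+01 s⁻¹

Step 1: Use the Arrhenius equation: k = A × exp(-Eₐ/RT)
Step 2: Convert Eₐ to J/mol: 54.0 kJ/mol = 54000 J/mol
Step 3: Calculate the exponent: -Eₐ/(RT) = -54000/(8.314 × 301) = -21.57830
Step 4: k = 1.20e+11 × exp(-21.57830)
Step 5: k = 1.20e+11 × 4.25269e-10 = 5.1032e+01 s⁻¹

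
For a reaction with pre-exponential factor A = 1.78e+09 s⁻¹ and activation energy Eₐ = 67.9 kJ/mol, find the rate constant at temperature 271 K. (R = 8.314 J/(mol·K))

1.45e-04 s⁻¹

Step 1: Use the Arrhenius equation: k = A × exp(-Eₐ/RT)
Step 2: Convert Eₐ to J/mol: 67.9 kJ/mol = 67900 J/mol
Step 3: Calculate the exponent: -Eₐ/(RT) = -67900/(8.314 × 271) = -30.13634
Step 4: k = 1.78e+09 × exp(-30.13634)
Step 5: k = 1.78e+09 × 8.16496e-14 = 1.4534e-04 s⁻¹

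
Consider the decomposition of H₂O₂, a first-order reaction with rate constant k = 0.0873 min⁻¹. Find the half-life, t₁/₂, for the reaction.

7.94 min

Step 1: For a first-order reaction, t₁/₂ = ln(2)/k
Step 2: t₁/₂ = ln(2)/0.0873
Step 3: t₁/₂ = 0.6931/0.0873 = 7.94 min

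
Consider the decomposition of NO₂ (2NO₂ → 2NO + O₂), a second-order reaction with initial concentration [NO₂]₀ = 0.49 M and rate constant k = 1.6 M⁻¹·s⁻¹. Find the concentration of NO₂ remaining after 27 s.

0.0221 M

Step 1: For a second-order reaction: 1/[NO₂] = 1/[NO₂]₀ + kt
Step 2: 1/[NO₂] = 1/0.49 + 1.6 × 27
Step 3: 1/[NO₂] = 2.041 + 43.2 = 45.24
Step 4: [NO₂] = 1/45.24 = 0.0221 M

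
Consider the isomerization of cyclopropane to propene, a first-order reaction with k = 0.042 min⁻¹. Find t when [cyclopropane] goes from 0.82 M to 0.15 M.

40.44 min

Step 1: For first-order: t = ln([cyclopropane]₀/[cyclopropane])/k
Step 2: t = ln(0.82/0.15)/0.042
Step 3: t = ln(5.467)/0.042
Step 4: t = 1.699/0.042 = 40.44 min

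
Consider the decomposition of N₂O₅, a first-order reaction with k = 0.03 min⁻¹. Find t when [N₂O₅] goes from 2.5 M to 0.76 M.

39.69 min

Step 1: For first-order: t = ln([N₂O₅]₀/[N₂O₅])/k
Step 2: t = ln(2.5/0.76)/0.03
Step 3: t = ln(3.289)/0.03
Step 4: t = 1.191/0.03 = 39.69 min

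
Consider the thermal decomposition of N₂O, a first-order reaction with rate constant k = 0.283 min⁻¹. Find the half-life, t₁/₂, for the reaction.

2.449 min

Step 1: For a first-order reaction, t₁/₂ = ln(2)/k
Step 2: t₁/₂ = ln(2)/0.283
Step 3: t₁/₂ = 0.6931/0.283 = 2.449 min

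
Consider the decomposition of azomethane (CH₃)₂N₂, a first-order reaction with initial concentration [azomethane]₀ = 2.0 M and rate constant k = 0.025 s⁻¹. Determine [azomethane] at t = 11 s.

1.519 M

Step 1: For a first-order reaction: [azomethane] = [azomethane]₀ × e^(-kt)
Step 2: [azomethane] = 2.0 × e^(-0.025 × 11)
Step 3: [azomethane] = 2.0 × e^(-0.275)
Step 4: [azomethane] = 2.0 × 0.759572 = 1.519 M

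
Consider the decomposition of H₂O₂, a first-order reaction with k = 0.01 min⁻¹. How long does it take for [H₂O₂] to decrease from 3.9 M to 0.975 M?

138.6 min

Step 1: For first-order: t = ln([H₂O₂]₀/[H₂O₂])/k
Step 2: t = ln(3.9/0.975)/0.01
Step 3: t = ln(4)/0.01
Step 4: t = 1.386/0.01 = 138.6 min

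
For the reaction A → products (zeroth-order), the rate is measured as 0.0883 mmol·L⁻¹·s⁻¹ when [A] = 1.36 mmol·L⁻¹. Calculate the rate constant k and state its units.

0.0883 mmol·L⁻¹·s⁻¹

Step 1: For a zeroth-order reaction, rate = k (independent of concentration).
Step 2: k = rate = 0.0883 mmol·L⁻¹·s⁻¹.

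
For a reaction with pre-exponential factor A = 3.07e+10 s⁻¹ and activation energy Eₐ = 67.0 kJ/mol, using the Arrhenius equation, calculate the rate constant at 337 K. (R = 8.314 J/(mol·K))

1.26e+00 s⁻¹

Step 1: Use the Arrhenius equation: k = A × exp(-Eₐ/RT)
Step 2: Convert Eₐ to J/mol: 67.0 kJ/mol = 67000 J/mol
Step 3: Calculate the exponent: -Eₐ/(RT) = -67000/(8.314 × 337) = -23.91305
Step 4: k = 3.07e+10 × exp(-23.91305)
Step 5: k = 3.07e+10 × 4.11808e-11 = 1.2643e+00 s⁻¹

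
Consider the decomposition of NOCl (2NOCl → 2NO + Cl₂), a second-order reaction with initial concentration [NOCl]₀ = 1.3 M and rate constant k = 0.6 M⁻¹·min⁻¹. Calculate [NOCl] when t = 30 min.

0.05328 M

Step 1: For a second-order reaction: 1/[NOCl] = 1/[NOCl]₀ + kt
Step 2: 1/[NOCl] = 1/1.3 + 0.6 × 30
Step 3: 1/[NOCl] = 0.7692 + 18 = 18.77
Step 4: [NOCl] = 1/18.77 = 0.05328 M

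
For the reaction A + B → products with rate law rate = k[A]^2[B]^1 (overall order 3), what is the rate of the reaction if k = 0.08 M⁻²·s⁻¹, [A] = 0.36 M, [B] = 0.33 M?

0.003421 M/s

Step 1: The rate law is rate = k[A]^2[B]^1, overall order = 2+1 = 3
Step 2: Substitute values: rate = 0.08 × (0.36)^2 × (0.33)^1
Step 3: rate = 0.08 × 0.1296 × 0.33 = 0.00342144 M/s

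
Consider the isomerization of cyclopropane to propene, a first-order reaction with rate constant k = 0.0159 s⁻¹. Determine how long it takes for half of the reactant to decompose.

43.59 s

Step 1: For a first-order reaction, t₁/₂ = ln(2)/k
Step 2: t₁/₂ = ln(2)/0.0159
Step 3: t₁/₂ = 0.6931/0.0159 = 43.59 s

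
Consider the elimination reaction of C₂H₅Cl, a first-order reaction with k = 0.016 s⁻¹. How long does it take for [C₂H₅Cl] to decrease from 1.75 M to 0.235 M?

125.5 s

Step 1: For first-order: t = ln([C₂H₅Cl]₀/[C₂H₅Cl])/k
Step 2: t = ln(1.75/0.235)/0.016
Step 3: t = ln(7.447)/0.016
Step 4: t = 2.008/0.016 = 125.5 s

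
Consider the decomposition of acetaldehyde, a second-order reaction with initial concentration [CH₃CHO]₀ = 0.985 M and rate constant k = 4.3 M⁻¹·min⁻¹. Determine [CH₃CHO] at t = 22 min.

0.01046 M

Step 1: For a second-order reaction: 1/[CH₃CHO] = 1/[CH₃CHO]₀ + kt
Step 2: 1/[CH₃CHO] = 1/0.985 + 4.3 × 22
Step 3: 1/[CH₃CHO] = 1.015 + 94.6 = 95.62
Step 4: [CH₃CHO] = 1/95.62 = 0.01046 M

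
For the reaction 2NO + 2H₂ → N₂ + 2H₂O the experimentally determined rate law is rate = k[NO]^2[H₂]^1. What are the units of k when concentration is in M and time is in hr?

M⁻²·hr⁻¹

Step 1: Overall order = 2 + 1 = 3.
Step 2: rate has units M·hr⁻¹; [NO]^2[H₂]^1 has units M^3.
Step 3: k = rate/([NO]^2[H₂]^1), so units of k = M^(1-3)·hr⁻¹ = M⁻²·hr⁻¹.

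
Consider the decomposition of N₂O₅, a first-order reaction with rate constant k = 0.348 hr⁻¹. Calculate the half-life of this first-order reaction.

1.992 hr

Step 1: For a first-order reaction, t₁/₂ = ln(2)/k
Step 2: t₁/₂ = ln(2)/0.348
Step 3: t₁/₂ = 0.6931/0.348 = 1.992 hr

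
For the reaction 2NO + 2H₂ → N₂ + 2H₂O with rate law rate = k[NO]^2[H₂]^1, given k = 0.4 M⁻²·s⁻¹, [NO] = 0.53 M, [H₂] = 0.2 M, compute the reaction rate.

0.02247 M/s

Step 1: The rate law is rate = k[NO]^2[H₂]^1
Step 2: Substitute: rate = 0.4 × (0.53)^2 × (0.2)^1
Step 3: rate = 0.4 × 0.2809 × 0.2 = 0.022472 M/s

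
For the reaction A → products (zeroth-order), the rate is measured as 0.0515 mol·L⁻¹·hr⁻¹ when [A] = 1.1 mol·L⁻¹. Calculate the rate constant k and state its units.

0.0515 mol·L⁻¹·hr⁻¹

Step 1: For a zeroth-order reaction, rate = k (independent of concentration).
Step 2: k = rate = 0.0515 mol·L⁻¹·hr⁻¹.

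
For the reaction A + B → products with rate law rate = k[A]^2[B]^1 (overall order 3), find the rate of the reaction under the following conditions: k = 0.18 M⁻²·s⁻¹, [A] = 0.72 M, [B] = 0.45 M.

0.04199 M/s

Step 1: The rate law is rate = k[A]^2[B]^1, overall order = 2+1 = 3
Step 2: Substitute values: rate = 0.18 × (0.72)^2 × (0.45)^1
Step 3: rate = 0.18 × 0.5184 × 0.45 = 0.0419904 M/s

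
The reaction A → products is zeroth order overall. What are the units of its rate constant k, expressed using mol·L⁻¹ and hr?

mol·L⁻¹·hr⁻¹

Step 1: For overall order n, rate = k × (concentration)^n.
Step 2: Rate has units mol·L⁻¹·hr⁻¹; concentration term has units (mol·L⁻¹)^0.
Step 3: k = rate / (concentration)^n, so units of k = (mol·L⁻¹)^(1-0)·hr⁻¹ = mol·L⁻¹·hr⁻¹.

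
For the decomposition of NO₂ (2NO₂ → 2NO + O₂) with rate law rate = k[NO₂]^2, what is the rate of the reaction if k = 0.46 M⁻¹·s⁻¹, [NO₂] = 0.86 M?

0.3402 M/s

Step 1: Identify the rate law: rate = k[NO₂]^2
Step 2: Substitute values: rate = 0.46 × (0.86)^2
Step 3: Calculate: rate = 0.46 × 0.7396 = 0.340216 M/s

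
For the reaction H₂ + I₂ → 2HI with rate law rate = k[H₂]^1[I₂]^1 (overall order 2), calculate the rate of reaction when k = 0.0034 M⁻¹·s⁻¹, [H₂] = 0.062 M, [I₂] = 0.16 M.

3.373e-05 M/s

Step 1: The rate law is rate = k[H₂]^1[I₂]^1, overall order = 1+1 = 2
Step 2: Substitute values: rate = 0.0034 × (0.062)^1 × (0.16)^1
Step 3: rate = 0.0034 × 0.062 × 0.16 = 3.3728e-05 M/s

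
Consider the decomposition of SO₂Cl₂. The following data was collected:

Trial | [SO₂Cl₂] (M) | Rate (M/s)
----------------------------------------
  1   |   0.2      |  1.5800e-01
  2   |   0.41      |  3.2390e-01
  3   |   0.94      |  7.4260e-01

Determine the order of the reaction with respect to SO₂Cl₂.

first order (1)

Step 1: Compare trials to find order n where rate₂/rate₁ = ([SO₂Cl₂]₂/[SO₂Cl₂]₁)^n
Step 2: rate₂/rate₁ = 3.2390e-01/1.5800e-01 = 2.05
Step 3: [SO₂Cl₂]₂/[SO₂Cl₂]₁ = 0.41/0.2 = 2.05
Step 4: n = ln(2.05)/ln(2.05) = 1.00 ≈ 1
Step 5: The reaction is first order in SO₂Cl₂.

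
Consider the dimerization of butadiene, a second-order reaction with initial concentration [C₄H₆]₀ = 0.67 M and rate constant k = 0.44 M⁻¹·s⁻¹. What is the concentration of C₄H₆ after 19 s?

0.1015 M

Step 1: For a second-order reaction: 1/[C₄H₆] = 1/[C₄H₆]₀ + kt
Step 2: 1/[C₄H₆] = 1/0.67 + 0.44 × 19
Step 3: 1/[C₄H₆] = 1.493 + 8.36 = 9.853
Step 4: [C₄H₆] = 1/9.853 = 0.1015 M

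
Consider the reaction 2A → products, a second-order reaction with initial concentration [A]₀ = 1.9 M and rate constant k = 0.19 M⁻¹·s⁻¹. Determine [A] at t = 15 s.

0.2962 M

Step 1: For a second-order reaction: 1/[A] = 1/[A]₀ + kt
Step 2: 1/[A] = 1/1.9 + 0.19 × 15
Step 3: 1/[A] = 0.5263 + 2.85 = 3.376
Step 4: [A] = 1/3.376 = 0.2962 M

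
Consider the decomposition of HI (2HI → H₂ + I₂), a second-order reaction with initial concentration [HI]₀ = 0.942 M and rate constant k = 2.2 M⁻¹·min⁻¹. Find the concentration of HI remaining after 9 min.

0.04794 M

Step 1: For a second-order reaction: 1/[HI] = 1/[HI]₀ + kt
Step 2: 1/[HI] = 1/0.942 + 2.2 × 9
Step 3: 1/[HI] = 1.062 + 19.8 = 20.86
Step 4: [HI] = 1/20.86 = 0.04794 M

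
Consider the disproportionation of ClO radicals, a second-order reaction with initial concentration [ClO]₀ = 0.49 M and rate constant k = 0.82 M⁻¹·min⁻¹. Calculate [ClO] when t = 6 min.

0.1437 M

Step 1: For a second-order reaction: 1/[ClO] = 1/[ClO]₀ + kt
Step 2: 1/[ClO] = 1/0.49 + 0.82 × 6
Step 3: 1/[ClO] = 2.041 + 4.92 = 6.961
Step 4: [ClO] = 1/6.961 = 0.1437 M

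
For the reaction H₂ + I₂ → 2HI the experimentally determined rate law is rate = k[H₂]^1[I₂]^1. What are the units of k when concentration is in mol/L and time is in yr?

(mol/L)⁻¹·yr⁻¹

Step 1: Overall order = 1 + 1 = 2.
Step 2: rate has units mol/L·yr⁻¹; [H₂]^1[I₂]^1 has units (mol/L)^2.
Step 3: k = rate/([H₂]^1[I₂]^1), so units of k = (mol/L)^(1-2)·yr⁻¹ = (mol/L)⁻¹·yr⁻¹.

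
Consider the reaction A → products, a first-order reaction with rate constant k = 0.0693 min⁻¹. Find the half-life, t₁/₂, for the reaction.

10 min

Step 1: For a first-order reaction, t₁/₂ = ln(2)/k
Step 2: t₁/₂ = ln(2)/0.0693
Step 3: t₁/₂ = 0.6931/0.0693 = 10 min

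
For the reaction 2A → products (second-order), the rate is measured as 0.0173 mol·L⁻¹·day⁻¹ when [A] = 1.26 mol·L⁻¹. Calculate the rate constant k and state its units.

0.0109 (mol·L⁻¹)⁻¹·day⁻¹

Step 1: rate = k[A]^2, so k = rate / [A]^2.
Step 2: k = 0.0173 / (1.26)^2 = 0.0173 / 1.588.
Step 3: k = 0.0109 (mol·L⁻¹)⁻¹·day⁻¹.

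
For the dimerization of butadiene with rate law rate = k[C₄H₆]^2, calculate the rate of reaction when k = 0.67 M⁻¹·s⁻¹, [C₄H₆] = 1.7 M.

1.936 M/s

Step 1: Identify the rate law: rate = k[C₄H₆]^2
Step 2: Substitute values: rate = 0.67 × (1.7)^2
Step 3: Calculate: rate = 0.67 × 2.89 = 1.9363 M/s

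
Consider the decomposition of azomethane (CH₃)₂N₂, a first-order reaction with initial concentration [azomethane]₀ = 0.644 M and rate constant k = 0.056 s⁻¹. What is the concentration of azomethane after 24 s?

0.168 M

Step 1: For a first-order reaction: [azomethane] = [azomethane]₀ × e^(-kt)
Step 2: [azomethane] = 0.644 × e^(-0.056 × 24)
Step 3: [azomethane] = 0.644 × e^(-1.344)
Step 4: [azomethane] = 0.644 × 0.2608 = 0.168 M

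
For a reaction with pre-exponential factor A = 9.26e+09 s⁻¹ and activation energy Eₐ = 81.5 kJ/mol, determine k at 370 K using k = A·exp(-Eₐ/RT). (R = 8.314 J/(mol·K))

2.89e-02 s⁻¹

Step 1: Use the Arrhenius equation: k = A × exp(-Eₐ/RT)
Step 2: Convert Eₐ to J/mol: 81.5 kJ/mol = 81500 J/mol
Step 3: Calculate the exponent: -Eₐ/(RT) = -81500/(8.314 × 370) = -26.49390
Step 4: k = 9.26e+09 × exp(-26.49390)
Step 5: k = 9.26e+09 × 3.11778e-12 = 2.8871e-02 s⁻¹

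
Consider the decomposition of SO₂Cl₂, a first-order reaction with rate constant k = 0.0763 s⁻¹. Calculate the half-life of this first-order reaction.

9.084 s

Step 1: For a first-order reaction, t₁/₂ = ln(2)/k
Step 2: t₁/₂ = ln(2)/0.0763
Step 3: t₁/₂ = 0.6931/0.0763 = 9.084 s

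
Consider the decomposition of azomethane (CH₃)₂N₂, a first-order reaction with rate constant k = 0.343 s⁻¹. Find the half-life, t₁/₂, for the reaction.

2.021 s

Step 1: For a first-order reaction, t₁/₂ = ln(2)/k
Step 2: t₁/₂ = ln(2)/0.343
Step 3: t₁/₂ = 0.6931/0.343 = 2.021 s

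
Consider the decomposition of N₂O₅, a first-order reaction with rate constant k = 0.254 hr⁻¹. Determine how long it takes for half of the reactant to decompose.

2.729 hr

Step 1: For a first-order reaction, t₁/₂ = ln(2)/k
Step 2: t₁/₂ = ln(2)/0.254
Step 3: t₁/₂ = 0.6931/0.254 = 2.729 hr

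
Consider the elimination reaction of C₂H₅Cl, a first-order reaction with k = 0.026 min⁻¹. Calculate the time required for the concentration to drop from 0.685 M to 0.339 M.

27.05 min

Step 1: For first-order: t = ln([C₂H₅Cl]₀/[C₂H₅Cl])/k
Step 2: t = ln(0.685/0.339)/0.026
Step 3: t = ln(2.021)/0.026
Step 4: t = 0.7034/0.026 = 27.05 min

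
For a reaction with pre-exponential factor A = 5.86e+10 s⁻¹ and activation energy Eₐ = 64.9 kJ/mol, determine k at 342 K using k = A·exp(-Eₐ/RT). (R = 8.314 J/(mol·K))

7.16e+00 s⁻¹

Step 1: Use the Arrhenius equation: k = A × exp(-Eₐ/RT)
Step 2: Convert Eₐ to J/mol: 64.9 kJ/mol = 64900 J/mol
Step 3: Calculate the exponent: -Eₐ/(RT) = -64900/(8.314 × 342) = -22.82488
Step 4: k = 5.86e+10 × exp(-22.82488)
Step 5: k = 5.86e+10 × 1.22259e-10 = 7.1644e+00 s⁻¹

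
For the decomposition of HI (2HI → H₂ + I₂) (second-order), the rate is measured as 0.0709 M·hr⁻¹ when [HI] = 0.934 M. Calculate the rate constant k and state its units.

0.08127 M⁻¹·hr⁻¹

Step 1: rate = k[HI]^2, so k = rate / [HI]^2.
Step 2: k = 0.0709 / (0.934)^2 = 0.0709 / 0.8724.
Step 3: k = 0.08127 M⁻¹·hr⁻¹.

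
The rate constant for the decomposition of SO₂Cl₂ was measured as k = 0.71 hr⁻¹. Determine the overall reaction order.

first order (1)

Step 1: The units of k for an nth-order reaction are (concentration)^(1-n)·(time)⁻¹.
Step 2: Here k has units hr⁻¹, so the concentration exponent is 0.
Step 3: 1 - n = 0 ⇒ n = 1. The reaction is first order.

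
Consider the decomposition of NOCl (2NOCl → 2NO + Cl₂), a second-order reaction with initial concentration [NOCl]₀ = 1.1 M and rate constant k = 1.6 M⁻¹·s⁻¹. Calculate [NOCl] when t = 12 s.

0.04973 M

Step 1: For a second-order reaction: 1/[NOCl] = 1/[NOCl]₀ + kt
Step 2: 1/[NOCl] = 1/1.1 + 1.6 × 12
Step 3: 1/[NOCl] = 0.9091 + 19.2 = 20.11
Step 4: [NOCl] = 1/20.11 = 0.04973 M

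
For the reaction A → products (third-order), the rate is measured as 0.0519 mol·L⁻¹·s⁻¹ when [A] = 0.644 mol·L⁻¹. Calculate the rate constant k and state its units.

0.1943 (mol·L⁻¹)⁻²·s⁻¹

Step 1: rate = k[A]^3, so k = rate / [A]^3.
Step 2: k = 0.0519 / (0.644)^3 = 0.0519 / 0.2671.
Step 3: k = 0.1943 (mol·L⁻¹)⁻²·s⁻¹.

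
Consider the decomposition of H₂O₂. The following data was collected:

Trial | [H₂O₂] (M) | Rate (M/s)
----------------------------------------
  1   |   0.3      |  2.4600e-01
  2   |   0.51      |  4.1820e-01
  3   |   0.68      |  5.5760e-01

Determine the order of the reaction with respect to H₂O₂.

first order (1)

Step 1: Compare trials to find order n where rate₂/rate₁ = ([H₂O₂]₂/[H₂O₂]₁)^n
Step 2: rate₂/rate₁ = 4.1820e-01/2.4600e-01 = 1.7
Step 3: [H₂O₂]₂/[H₂O₂]₁ = 0.51/0.3 = 1.7
Step 4: n = ln(1.7)/ln(1.7) = 1.00 ≈ 1
Step 5: The reaction is first order in H₂O₂.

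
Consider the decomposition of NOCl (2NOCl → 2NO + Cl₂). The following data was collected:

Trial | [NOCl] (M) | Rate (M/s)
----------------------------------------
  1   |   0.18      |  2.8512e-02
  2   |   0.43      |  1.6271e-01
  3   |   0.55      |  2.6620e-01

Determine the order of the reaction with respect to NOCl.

second order (2)

Step 1: Compare trials to find order n where rate₂/rate₁ = ([NOCl]₂/[NOCl]₁)^n
Step 2: rate₂/rate₁ = 1.6271e-01/2.8512e-02 = 5.707
Step 3: [NOCl]₂/[NOCl]₁ = 0.43/0.18 = 2.389
Step 4: n = ln(5.707)/ln(2.389) = 2.00 ≈ 2
Step 5: The reaction is second order in NOCl.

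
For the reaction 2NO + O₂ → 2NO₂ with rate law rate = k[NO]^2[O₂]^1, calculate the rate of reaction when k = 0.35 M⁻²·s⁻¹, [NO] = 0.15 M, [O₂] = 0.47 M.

0.003701 M/s

Step 1: The rate law is rate = k[NO]^2[O₂]^1
Step 2: Substitute: rate = 0.35 × (0.15)^2 × (0.47)^1
Step 3: rate = 0.35 × 0.0225 × 0.47 = 0.00370125 M/s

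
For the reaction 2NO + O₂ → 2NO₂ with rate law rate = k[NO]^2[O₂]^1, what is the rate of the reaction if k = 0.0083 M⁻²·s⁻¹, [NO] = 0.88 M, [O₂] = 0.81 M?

0.005206 M/s

Step 1: The rate law is rate = k[NO]^2[O₂]^1
Step 2: Substitute: rate = 0.0083 × (0.88)^2 × (0.81)^1
Step 3: rate = 0.0083 × 0.7744 × 0.81 = 0.00520629 M/s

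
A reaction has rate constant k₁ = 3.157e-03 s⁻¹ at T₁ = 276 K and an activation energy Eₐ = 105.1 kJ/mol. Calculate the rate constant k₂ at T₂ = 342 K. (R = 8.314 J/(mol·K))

2.178e+01 s⁻¹

Step 1: Use the two-temperature Arrhenius form: ln(k₂/k₁) = -Eₐ/R × (1/T₂ - 1/T₁)
Step 2: Convert Eₐ to J/mol: 105.1 kJ/mol = 105100 J/mol
Step 3: 1/T₂ - 1/T₁ = 1/342 - 1/276 = -6.992118e-04 K⁻¹
Step 4: ln(k₂/k₁) = -105100/8.314 × -6.992118e-04 = 8.83897
Step 5: k₂ = k₁ × exp(8.83897) = 3.157e-03 × 6.89788e+03 = 2.178e+01 s⁻¹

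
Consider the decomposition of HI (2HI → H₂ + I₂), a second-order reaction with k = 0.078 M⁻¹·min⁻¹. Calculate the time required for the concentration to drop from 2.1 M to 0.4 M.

25.95 min

Step 1: For second-order: t = (1/[HI] - 1/[HI]₀)/k
Step 2: t = (1/0.4 - 1/2.1)/0.078
Step 3: t = (2.5 - 0.4762)/0.078
Step 4: t = 2.024/0.078 = 25.95 min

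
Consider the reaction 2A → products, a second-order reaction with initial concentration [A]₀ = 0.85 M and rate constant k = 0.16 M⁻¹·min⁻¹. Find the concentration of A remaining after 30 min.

0.1673 M

Step 1: For a second-order reaction: 1/[A] = 1/[A]₀ + kt
Step 2: 1/[A] = 1/0.85 + 0.16 × 30
Step 3: 1/[A] = 1.176 + 4.8 = 5.976
Step 4: [A] = 1/5.976 = 0.1673 M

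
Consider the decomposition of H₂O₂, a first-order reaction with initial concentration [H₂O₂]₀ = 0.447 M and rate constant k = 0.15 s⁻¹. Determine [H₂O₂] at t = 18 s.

0.03004 M

Step 1: For a first-order reaction: [H₂O₂] = [H₂O₂]₀ × e^(-kt)
Step 2: [H₂O₂] = 0.447 × e^(-0.15 × 18)
Step 3: [H₂O₂] = 0.447 × e^(-2.7)
Step 4: [H₂O₂] = 0.447 × 0.0672055 = 0.03004 M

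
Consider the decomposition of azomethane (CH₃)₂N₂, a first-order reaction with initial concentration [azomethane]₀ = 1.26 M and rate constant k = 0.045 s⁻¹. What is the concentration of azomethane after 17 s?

0.5863 M

Step 1: For a first-order reaction: [azomethane] = [azomethane]₀ × e^(-kt)
Step 2: [azomethane] = 1.26 × e^(-0.045 × 17)
Step 3: [azomethane] = 1.26 × e^(-0.765)
Step 4: [azomethane] = 1.26 × 0.465334 = 0.5863 M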